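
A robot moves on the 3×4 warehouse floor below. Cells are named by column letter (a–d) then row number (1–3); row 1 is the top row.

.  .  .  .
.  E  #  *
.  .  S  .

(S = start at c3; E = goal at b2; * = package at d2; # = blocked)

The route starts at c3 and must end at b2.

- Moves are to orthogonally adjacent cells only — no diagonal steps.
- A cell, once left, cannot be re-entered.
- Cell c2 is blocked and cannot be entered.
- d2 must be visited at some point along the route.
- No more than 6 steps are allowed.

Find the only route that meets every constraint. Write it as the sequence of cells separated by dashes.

The 6-move cap with required stops at d2 leaves no slack for detours.
Route from c3: right to d3, 2× up (reaching d1), 2× left (reaching b1), down to b2 — 6 moves in all.
Check: all required cells visited; 6 ≤ 6 moves.

c3 - d3 - d2 - d1 - c1 - b1 - b2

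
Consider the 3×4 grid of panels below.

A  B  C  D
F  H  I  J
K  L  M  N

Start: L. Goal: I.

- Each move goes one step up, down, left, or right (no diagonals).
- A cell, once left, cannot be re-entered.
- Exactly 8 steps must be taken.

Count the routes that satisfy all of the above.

Need simple routes of exactly 8 moves from L to I (Manhattan distance 2, so 3 moves are spent on a detour and 3 undoing it).
Enumerating: L H B C D J N M I | L H F A B C D J I | L K F A B C D J I | L K F H B C D J I | L M N J D C B H I.
That gives 5 routes.

5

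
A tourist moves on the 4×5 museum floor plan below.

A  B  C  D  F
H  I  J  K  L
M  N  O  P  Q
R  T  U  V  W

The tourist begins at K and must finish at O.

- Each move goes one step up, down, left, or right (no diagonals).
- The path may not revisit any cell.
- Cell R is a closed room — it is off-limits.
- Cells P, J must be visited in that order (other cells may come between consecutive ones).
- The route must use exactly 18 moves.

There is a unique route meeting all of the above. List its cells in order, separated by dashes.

K - P - V - W - Q - L - F - D - C - J - I - B - A - H - M - N - T - U - O

The waypoints must appear in the order P, J, with no cell reused.
Route from K: down 2 to V, right 1 to W, up 3 to F, left 2 to C, down 1 to J, left 1 to I, up 1 to B, left 1 to A, down 2 to M, right 1 to N, down 1 to T, right 1 to U, up 1 to O — 18 moves in all.
Check: order respected (P at step 1, J at step 9); 18 moves as required.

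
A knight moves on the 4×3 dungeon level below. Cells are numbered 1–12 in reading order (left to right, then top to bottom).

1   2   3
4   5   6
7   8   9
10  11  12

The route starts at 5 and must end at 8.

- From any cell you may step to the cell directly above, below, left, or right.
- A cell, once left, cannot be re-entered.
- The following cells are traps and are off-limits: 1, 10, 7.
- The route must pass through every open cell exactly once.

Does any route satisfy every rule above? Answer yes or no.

no

Cell 4 has only one open neighbour but is neither the start nor the goal, so a Hamiltonian route would have to both enter and leave it through the same neighbour — impossible without revisiting.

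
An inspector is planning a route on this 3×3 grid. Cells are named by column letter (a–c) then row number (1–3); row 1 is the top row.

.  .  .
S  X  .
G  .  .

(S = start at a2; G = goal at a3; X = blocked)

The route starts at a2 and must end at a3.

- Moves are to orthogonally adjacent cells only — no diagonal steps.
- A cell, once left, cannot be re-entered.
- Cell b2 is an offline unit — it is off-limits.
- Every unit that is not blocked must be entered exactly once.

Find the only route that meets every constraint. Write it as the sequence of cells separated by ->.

a2 -> a1 -> b1 -> c1 -> c2 -> c3 -> b3 -> a3

Need to visit all 8 open cells exactly once, starting at a2 and ending at a3.
Route from a2: up 1 to a1, right 2 to c1, down 2 to c3, left 2 to a3 — 7 moves in all.
Check: all 8 open cells covered.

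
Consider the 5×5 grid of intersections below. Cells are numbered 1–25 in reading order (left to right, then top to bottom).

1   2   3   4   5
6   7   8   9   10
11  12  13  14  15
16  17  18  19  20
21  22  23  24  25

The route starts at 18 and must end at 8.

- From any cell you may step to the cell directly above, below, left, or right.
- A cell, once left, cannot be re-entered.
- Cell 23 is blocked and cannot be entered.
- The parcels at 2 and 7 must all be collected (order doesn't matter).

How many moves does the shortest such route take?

Any route passes through 2 and 7 in some order between 18 and 8. Summing Manhattan distances along each leg and taking the cheapest ordering (18 → 7 → 2 → 8) gives a lower bound of 3 + 1 + 2 = 6 moves.
A route of 6 moves achieves this: 18 → 13 → 12 → 7 → 2 → 3 → 8.
Since 6 matches the lower bound, it is optimal.

6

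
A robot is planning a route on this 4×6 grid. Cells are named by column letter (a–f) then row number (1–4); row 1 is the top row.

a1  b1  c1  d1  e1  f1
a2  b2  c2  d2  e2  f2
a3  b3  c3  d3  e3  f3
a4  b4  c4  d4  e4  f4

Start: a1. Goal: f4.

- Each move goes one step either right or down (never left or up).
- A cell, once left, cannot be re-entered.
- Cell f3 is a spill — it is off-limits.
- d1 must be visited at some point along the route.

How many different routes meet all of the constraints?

A right/down-only route from a1 to f4 makes exactly 3 down-moves and 5 right-moves in some order.
With no other constraints that would be C(8,3) = 56 routes.
Split at d1 and multiply the segment counts (each segment already excludes blocked cells): a1→d1: 1; d1→f4: 4; product = 4.
That gives 4 routes.

4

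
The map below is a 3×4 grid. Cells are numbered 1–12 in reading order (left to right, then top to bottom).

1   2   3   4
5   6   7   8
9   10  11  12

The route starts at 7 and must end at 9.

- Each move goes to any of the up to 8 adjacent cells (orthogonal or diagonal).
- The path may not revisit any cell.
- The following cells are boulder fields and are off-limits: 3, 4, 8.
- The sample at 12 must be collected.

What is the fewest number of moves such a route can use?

Any route passes through 12 somewhere between 7 and 9. Summing Chebyshev distances along the two legs (7 → 12 → 9) gives a lower bound of 1 + 3 = 4 moves.
A route of 4 moves achieves this: 7 → 12 → 11 → 6 → 9.
Since 4 matches the lower bound, it is optimal.

4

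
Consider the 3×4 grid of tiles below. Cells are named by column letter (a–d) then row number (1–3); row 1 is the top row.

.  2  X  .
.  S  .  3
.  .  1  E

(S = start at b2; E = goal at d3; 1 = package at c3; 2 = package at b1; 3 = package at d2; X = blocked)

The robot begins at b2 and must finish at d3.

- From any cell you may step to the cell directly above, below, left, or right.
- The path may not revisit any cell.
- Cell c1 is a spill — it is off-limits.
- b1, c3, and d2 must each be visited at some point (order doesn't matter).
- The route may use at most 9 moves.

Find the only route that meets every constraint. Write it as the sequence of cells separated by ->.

b2 -> b1 -> a1 -> a2 -> a3 -> b3 -> c3 -> c2 -> d2 -> d3

Any route must reach b1, c3, and d2 and still end at d3 within 9 moves, so the order of the required stops is forced.
Route from b2: up to b1, left to a1, 2× down (reaching a3), 2× right (reaching c3), up to c2, right to d2, down to d3 — 9 moves in all.
Check: all required cells visited; 9 ≤ 9 moves.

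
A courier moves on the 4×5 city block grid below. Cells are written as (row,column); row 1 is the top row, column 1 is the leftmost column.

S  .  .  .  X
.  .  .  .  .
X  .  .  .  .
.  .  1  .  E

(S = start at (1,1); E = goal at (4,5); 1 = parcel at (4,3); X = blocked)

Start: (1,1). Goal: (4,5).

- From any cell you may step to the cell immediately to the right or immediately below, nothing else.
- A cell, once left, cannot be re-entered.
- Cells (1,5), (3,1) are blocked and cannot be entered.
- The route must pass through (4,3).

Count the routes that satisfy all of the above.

7

A right/down-only route from (1,1) to (4,5) makes exactly 3 down-moves and 4 right-moves in some order.
With no other constraints that would be C(7,3) = 35 routes.
Split at (4,3) and multiply the segment counts (each segment already excludes blocked cells): (1,1)→(4,3): 7; (4,3)→(4,5): 1; product = 7.
That gives 7 routes.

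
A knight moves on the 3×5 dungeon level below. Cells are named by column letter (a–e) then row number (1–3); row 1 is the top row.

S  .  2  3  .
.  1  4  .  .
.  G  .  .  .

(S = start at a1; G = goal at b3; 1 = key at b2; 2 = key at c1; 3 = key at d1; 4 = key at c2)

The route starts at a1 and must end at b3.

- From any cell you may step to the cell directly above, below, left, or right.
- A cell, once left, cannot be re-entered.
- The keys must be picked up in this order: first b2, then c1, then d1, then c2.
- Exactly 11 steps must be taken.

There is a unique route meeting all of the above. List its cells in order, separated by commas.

The waypoints must appear in the order b2, c1, d1, c2, with no cell reused.
Route from a1: down to a2, right to b2, up to b1, 3× right (reaching e1), down to e2, 2× left (reaching c2), down to c3, left to b3 — 11 moves in all.
Check: order respected (1 at step 2, 2 at step 4, 3 at step 5, 4 at step 9); 11 moves as required.

a1, a2, b2, b1, c1, d1, e1, e2, d2, c2, c3, b3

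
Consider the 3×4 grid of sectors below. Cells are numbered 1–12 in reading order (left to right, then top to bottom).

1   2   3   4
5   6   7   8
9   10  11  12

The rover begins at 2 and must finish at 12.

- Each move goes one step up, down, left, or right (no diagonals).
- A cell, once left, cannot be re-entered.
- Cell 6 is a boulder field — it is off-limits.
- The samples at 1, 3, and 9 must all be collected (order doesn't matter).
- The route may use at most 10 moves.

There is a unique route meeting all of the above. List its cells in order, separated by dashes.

2 - 1 - 5 - 9 - 10 - 11 - 7 - 3 - 4 - 8 - 12

The 10-move cap with required stops at 1, 3, 9 leaves no slack for detours.
Route from 2: left 1 to 1, down 2 to 9, right 2 to 11, up 2 to 3, right 1 to 4, down 2 to 12 — 10 moves in all.
Check: all required cells visited; 10 ≤ 10 moves.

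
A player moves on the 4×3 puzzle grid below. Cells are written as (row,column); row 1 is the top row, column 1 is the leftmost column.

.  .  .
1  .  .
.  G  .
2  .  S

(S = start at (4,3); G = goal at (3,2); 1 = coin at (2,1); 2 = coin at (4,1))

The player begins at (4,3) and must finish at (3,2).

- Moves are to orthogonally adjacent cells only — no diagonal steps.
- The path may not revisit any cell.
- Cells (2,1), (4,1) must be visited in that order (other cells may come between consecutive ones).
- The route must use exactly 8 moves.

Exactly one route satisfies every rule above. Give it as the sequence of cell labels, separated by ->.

The waypoints must appear in the order (2,1), (4,1), with no cell reused.
Route from (4,3): up 2 to (2,3), left 2 to (2,1), down 2 to (4,1), right 1 to (4,2), up 1 to (3,2) — 8 moves in all.
Check: order respected (1 at step 4, 2 at step 6); 8 moves as required.

(4,3) -> (3,3) -> (2,3) -> (2,2) -> (2,1) -> (3,1) -> (4,1) -> (4,2) -> (3,2)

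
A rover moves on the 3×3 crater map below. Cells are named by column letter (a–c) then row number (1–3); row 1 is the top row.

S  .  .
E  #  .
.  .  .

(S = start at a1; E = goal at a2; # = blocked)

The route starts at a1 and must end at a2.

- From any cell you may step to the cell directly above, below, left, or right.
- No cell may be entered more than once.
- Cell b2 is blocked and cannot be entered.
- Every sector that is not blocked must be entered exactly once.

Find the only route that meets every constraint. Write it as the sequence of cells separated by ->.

Need to visit all 8 open cells exactly once, starting at a1 and ending at a2.
Cell b1 has only two open neighbours (a1 and c1), so the path must pass straight through it: one of those is the cell it's entered from and the other is where it exits.
Route from a1: 2× right (reaching c1), 2× down (reaching c3), 2× left (reaching a3), up to a2 — 7 moves in all.
Check: all 8 open cells covered.

a1 -> b1 -> c1 -> c2 -> c3 -> b3 -> a3 -> a2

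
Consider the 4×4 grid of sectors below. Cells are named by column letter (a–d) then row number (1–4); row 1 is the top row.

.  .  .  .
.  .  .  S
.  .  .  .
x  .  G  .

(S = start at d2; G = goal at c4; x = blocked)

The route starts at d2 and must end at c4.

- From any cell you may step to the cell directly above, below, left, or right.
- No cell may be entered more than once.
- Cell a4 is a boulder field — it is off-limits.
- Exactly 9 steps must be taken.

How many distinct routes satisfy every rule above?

25

Need simple routes of exactly 9 moves from d2 to c4 (Manhattan distance 3, so 3 moves are spent on a detour and 3 undoing it).
Branch systematically from the start, pruning whenever the remaining move budget drops below the Manhattan distance to c4 or differs from it in parity. Grouping the completions by first move — via d1: 13; via d3: 2; via c2: 10 — and summing: 13 + 2 + 10 = 25.
That gives 25 routes.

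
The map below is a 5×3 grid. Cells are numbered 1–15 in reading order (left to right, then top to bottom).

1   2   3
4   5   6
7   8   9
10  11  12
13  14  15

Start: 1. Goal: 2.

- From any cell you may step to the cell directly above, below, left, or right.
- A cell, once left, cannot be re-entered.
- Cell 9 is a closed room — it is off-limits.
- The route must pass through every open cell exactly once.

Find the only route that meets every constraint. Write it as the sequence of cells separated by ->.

1 -> 4 -> 7 -> 10 -> 13 -> 14 -> 15 -> 12 -> 11 -> 8 -> 5 -> 6 -> 3 -> 2

Need to visit all 14 open cells exactly once, starting at 1 and ending at 2.
Cell 15 has only two open neighbours (12 and 14), so the path must pass straight through it: one of those is the cell it's entered from and the other is where it exits.
Route from 1: 4× down (reaching 13), 2× right (reaching 15), up to 12, left to 11, 2× up (reaching 5), right to 6, up to 3, left to 2 — 13 moves in all.
Check: all 14 open cells covered.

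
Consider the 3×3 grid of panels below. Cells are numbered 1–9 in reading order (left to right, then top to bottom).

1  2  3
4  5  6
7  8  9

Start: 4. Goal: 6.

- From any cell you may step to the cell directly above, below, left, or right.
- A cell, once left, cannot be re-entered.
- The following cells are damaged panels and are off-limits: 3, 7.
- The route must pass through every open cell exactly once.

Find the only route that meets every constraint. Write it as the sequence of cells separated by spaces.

4 1 2 5 8 9 6

Need to visit all 7 open cells exactly once, starting at 4 and ending at 6.
Cell 1 has only two open neighbours (4 and 2), so the path must pass straight through it: one of those is the cell it's entered from and the other is where it exits.
Route from 4: up to 1, right to 2, 2× down (reaching 8), right to 9, up to 6 — 6 moves in all.
Check: all 7 open cells covered.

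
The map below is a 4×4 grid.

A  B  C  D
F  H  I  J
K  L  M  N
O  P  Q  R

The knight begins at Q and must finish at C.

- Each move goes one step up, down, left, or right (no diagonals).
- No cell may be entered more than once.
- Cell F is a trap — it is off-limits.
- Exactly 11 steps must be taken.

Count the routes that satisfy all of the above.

Need simple routes of exactly 11 moves from Q to C (Manhattan distance 3, so 4 moves are spent on a detour and 4 undoing it).
Enumerating: Q P O K L H I M N J D C | Q P O K L M N J I H B C.
That gives 2 routes.

2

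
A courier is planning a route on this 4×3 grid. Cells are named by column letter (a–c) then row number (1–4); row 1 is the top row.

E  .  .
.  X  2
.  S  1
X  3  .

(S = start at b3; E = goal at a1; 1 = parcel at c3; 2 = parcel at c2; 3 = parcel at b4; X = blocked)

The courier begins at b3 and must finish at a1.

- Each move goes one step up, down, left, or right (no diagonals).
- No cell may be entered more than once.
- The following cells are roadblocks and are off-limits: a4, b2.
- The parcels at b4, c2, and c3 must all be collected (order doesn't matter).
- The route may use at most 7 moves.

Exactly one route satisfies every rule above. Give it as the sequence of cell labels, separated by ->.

The 7-move cap with required stops at b4, c2, c3 leaves no slack for detours.
Route from b3: down 1 to b4, right 1 to c4, up 3 to c1, left 2 to a1 — 7 moves in all.
Check: all required cells visited; 7 ≤ 7 moves.

b3 -> b4 -> c4 -> c3 -> c2 -> c1 -> b1 -> a1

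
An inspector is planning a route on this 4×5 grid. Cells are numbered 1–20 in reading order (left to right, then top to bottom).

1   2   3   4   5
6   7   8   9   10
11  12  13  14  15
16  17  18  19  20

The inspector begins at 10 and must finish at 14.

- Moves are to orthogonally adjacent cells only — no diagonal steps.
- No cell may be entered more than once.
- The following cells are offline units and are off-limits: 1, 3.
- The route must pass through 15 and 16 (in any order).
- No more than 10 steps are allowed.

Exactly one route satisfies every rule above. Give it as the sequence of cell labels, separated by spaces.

Any route must reach 15 and 16 and still end at 14 within 10 moves, so the order of the required stops is forced.
Route from 10: 2× down (reaching 20), 4× left (reaching 16), up to 11, 3× right (reaching 14) — 10 moves in all.
Check: all required cells visited; 10 ≤ 10 moves.

10 15 20 19 18 17 16 11 12 13 14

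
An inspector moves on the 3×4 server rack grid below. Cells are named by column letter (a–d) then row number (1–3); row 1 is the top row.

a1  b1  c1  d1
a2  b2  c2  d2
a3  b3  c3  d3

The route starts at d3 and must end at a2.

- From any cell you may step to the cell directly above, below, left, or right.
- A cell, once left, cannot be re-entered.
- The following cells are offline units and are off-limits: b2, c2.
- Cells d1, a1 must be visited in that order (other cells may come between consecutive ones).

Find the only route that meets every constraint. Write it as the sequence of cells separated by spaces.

The waypoints must appear in the order d1, a1, with no cell reused.
Route from d3: 2× up (reaching d1), 3× left (reaching a1), down to a2 — 6 moves in all.
Check: order respected (d1 at step 2, a1 at step 5).

d3 d2 d1 c1 b1 a1 a2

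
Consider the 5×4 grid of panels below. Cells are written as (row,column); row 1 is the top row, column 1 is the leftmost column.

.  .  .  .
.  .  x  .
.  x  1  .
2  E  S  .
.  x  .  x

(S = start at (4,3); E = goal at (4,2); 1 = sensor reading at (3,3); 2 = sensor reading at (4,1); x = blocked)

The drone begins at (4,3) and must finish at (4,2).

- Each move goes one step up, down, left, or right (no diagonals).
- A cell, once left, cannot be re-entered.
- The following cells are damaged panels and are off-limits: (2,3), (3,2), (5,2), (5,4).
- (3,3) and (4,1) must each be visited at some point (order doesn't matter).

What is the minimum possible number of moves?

Any route passes through (3,3) and (4,1) in some order between (4,3) and (4,2). Summing Manhattan distances along each leg and taking the cheapest ordering ((4,3) → (3,3) → (4,1) → (4,2)) gives a lower bound of 1 + 3 + 1 = 5 moves.
The shortest route satisfying every rule uses 11 moves: (4,3) → (3,3) → (3,4) → (2,4) → (1,4) → (1,3) → (1,2) → (2,2) → (2,1) → (3,1) → (4,1) → (4,2).
The bound of 5 isn't tight here; checking systematically, no route of length 5 through 10 satisfies every constraint (on a 4-connected grid the length of any start-to-goal walk has the same parity as the Manhattan bound, so only lengths 5, 7, 9, … need checking), so 11 is the minimum.

11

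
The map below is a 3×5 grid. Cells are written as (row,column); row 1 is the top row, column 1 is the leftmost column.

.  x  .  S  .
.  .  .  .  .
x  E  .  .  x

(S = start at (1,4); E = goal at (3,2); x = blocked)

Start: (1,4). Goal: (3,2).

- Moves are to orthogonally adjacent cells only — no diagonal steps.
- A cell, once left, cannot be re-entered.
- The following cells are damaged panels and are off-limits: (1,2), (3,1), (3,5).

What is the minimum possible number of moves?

4

The Manhattan distance from (1,4) to (3,2) is |1−3| + |4−2| = 4, so at least 4 moves are needed.
A route of 4 moves achieves this: (1,4) → (2,4) → (3,4) → (3,3) → (3,2).
Since 4 matches the lower bound, it is optimal.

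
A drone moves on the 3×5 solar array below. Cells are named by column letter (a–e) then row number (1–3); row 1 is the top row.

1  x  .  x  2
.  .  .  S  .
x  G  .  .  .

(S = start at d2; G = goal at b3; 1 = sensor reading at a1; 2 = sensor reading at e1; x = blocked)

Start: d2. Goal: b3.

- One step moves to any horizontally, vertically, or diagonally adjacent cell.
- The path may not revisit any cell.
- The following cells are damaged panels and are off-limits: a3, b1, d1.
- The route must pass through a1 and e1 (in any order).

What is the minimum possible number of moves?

8

Any route passes through a1 and e1 in some order between d2 and b3. Summing Chebyshev distances along each leg and taking the cheapest ordering (d2 → e1 → a1 → b3) gives a lower bound of 1 + 4 + 2 = 7 moves.
The shortest route satisfying every rule uses 8 moves: d2 → e1 → e2 → d3 → c2 → b2 → a1 → a2 → b3.
The bound of 7 isn't tight here; checking systematically, no route of length 7 through 7 satisfies every constraint, so 8 is the minimum.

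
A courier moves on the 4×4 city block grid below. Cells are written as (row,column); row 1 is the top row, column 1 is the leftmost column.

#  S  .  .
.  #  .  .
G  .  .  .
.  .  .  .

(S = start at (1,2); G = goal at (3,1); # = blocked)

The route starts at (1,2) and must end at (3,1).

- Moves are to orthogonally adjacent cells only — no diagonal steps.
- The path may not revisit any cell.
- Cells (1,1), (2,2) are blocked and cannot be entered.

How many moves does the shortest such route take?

5

The Manhattan distance from (1,2) to (3,1) is |1−3| + |2−1| = 3, so at least 3 moves are needed.
That bound ignores the blocked cells. Measuring each leg by the fewest moves that actually steer around them ((1,2)→(3,1): 5) raises the lower bound to 5.
A route of 5 moves exists: (1,2) → (1,3) → (2,3) → (3,3) → (3,2) → (3,1).
Since 5 matches that lower bound, it is optimal.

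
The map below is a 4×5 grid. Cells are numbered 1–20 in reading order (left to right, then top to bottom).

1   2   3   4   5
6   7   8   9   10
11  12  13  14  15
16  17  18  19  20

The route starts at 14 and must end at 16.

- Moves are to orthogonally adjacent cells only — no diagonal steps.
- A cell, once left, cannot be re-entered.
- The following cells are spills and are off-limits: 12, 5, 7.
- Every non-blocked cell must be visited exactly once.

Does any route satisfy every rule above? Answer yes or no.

no

Exhausting the options from 14, every branch either dead-ends against blocked cells, would have to re-enter a cell already used, or reaches the goal with a constraint still unmet.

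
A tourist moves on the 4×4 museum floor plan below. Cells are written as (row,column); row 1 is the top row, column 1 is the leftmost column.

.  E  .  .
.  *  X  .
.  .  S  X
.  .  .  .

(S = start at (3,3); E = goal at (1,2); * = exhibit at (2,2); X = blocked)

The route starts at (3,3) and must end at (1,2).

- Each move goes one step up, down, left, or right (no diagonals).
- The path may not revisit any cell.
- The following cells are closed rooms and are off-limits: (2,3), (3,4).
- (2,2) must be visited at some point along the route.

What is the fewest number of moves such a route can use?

Any route passes through (2,2) somewhere between (3,3) and (1,2). Summing Manhattan distances along the two legs ((3,3) → (2,2) → (1,2)) gives a lower bound of 2 + 1 = 3 moves.
A route of 3 moves achieves this: (3,3) → (3,2) → (2,2) → (1,2).
Since 3 matches the lower bound, it is optimal.

3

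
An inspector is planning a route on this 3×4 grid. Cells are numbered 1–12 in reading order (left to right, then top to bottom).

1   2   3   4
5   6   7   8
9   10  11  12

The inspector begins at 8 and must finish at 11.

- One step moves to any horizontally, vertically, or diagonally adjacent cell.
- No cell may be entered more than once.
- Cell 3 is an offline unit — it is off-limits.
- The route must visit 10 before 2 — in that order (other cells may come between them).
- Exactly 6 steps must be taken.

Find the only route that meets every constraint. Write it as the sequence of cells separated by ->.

8 -> 7 -> 10 -> 5 -> 2 -> 6 -> 11

The waypoints must appear in the order 10, 2, with no cell reused.
Route from 8: left to 7, down-left to 10, up-left to 5, up-right to 2, down to 6, down-right to 11 — 6 moves in all.
Check: order respected (10 at step 2, 2 at step 4); 6 moves as required.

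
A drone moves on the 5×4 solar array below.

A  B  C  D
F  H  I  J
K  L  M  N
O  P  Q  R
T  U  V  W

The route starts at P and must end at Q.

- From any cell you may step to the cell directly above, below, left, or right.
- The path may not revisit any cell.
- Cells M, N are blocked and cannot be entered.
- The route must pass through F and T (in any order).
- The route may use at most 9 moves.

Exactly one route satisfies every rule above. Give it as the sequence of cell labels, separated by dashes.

P - L - H - F - K - O - T - U - V - Q

The budget equals the shortest possible length, so every move has to be on a shortest route through the required cells.
Route from P: up 2 to H, left 1 to F, down 3 to T, right 2 to V, up 1 to Q — 9 moves in all.
Check: all required cells visited; 9 ≤ 9 moves.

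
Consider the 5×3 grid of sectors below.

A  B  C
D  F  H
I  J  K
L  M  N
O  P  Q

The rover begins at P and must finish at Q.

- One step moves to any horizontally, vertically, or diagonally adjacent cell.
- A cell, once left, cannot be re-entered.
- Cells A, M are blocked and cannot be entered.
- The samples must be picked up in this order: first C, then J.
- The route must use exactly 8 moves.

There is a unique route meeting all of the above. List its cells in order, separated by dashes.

P - L - I - F - C - H - J - N - Q

The waypoints must appear in the order C, J, with no cell reused.
Route from P: up-left 1 to L, up 1 to I, up-right 2 to C, down 1 to H, down-left 1 to J, down-right 1 to N, down 1 to Q — 8 moves in all.
Check: order respected (C at step 4, J at step 6); 8 moves as required.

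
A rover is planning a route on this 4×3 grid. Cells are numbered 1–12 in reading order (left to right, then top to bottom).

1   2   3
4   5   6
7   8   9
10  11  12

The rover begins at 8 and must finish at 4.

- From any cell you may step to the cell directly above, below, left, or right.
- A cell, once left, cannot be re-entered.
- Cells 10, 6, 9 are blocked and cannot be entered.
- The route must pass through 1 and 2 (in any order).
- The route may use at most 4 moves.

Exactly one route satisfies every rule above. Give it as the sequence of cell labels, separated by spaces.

8 5 2 1 4

Any route must reach 1 and 2 and still end at 4 within 4 moves, so the order of the required stops is forced.
Route from 8: 2× up (reaching 2), left to 1, down to 4 — 4 moves in all.
Check: all required cells visited; 4 ≤ 4 moves.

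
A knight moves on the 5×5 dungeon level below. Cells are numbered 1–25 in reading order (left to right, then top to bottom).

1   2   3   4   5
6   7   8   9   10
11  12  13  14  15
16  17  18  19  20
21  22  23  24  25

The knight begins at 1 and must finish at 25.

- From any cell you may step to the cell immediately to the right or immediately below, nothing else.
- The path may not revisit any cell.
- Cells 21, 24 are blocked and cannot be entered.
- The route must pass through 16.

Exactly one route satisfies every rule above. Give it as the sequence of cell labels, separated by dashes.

Moves only go right or down, so the column and row indices never decrease.
Route from 1: down 3 to 16, right 4 to 20, down 1 to 25 — 8 moves in all.
Check: all required cells visited.

1 - 6 - 11 - 16 - 17 - 18 - 19 - 20 - 25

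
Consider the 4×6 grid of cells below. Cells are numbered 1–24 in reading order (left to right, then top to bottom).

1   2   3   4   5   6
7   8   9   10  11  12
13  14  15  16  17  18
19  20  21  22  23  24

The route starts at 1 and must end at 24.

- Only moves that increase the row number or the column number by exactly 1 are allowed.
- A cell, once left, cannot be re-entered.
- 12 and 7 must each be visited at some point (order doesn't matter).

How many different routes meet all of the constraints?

1

A right/down-only route from 1 to 24 makes exactly 3 down-moves and 5 right-moves in some order.
With no other constraints that would be C(8,3) = 56 routes.
A monotone route can only reach the required cells in the order 7, 12, so split there and multiply the segment counts: 1→7: 1; 7→12: 1; 12→24: 1; product = 1.
That gives 1 route.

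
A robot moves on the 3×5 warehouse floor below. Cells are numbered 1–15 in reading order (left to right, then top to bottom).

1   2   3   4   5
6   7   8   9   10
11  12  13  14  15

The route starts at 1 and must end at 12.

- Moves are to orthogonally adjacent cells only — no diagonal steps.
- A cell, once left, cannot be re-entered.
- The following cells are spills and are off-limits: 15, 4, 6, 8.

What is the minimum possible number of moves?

The Manhattan distance from 1 to 12 is |1−3| + |1−2| = 3, so at least 3 moves are needed.
A route of 3 moves achieves this: 1 → 2 → 7 → 12.
Since 3 matches the lower bound, it is optimal.

3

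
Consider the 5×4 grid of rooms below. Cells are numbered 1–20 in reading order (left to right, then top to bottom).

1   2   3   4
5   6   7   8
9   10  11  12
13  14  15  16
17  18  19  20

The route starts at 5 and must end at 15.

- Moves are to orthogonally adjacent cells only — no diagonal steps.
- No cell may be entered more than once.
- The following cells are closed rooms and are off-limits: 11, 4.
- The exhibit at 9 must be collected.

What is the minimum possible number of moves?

Any route passes through 9 somewhere between 5 and 15. Summing Manhattan distances along the two legs (5 → 9 → 15) gives a lower bound of 1 + 3 = 4 moves.
A route of 4 moves achieves this: 5 → 9 → 13 → 14 → 15.
Since 4 matches the lower bound, it is optimal.

4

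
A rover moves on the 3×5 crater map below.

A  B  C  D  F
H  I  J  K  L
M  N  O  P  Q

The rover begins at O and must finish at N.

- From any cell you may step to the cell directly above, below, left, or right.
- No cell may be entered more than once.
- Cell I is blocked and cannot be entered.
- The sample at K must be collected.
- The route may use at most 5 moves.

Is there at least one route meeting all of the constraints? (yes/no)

no

Exhausting the options from O, every branch either dead-ends against blocked cells, would have to re-enter a cell already used, runs past the 5-move limit, or reaches the goal with a constraint still unmet.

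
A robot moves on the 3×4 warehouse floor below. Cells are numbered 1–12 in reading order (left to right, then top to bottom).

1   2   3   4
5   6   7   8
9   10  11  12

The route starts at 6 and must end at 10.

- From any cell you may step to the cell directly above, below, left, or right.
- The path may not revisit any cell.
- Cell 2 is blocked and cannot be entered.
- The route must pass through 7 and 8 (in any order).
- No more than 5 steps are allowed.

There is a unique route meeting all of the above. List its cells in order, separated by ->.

Any route must reach 7 and 8 and still end at 10 within 5 moves, so the order of the required stops is forced.
Route from 6: right 2 to 8, down 1 to 12, left 2 to 10 — 5 moves in all.
Check: all required cells visited; 5 ≤ 5 moves.

6 -> 7 -> 8 -> 12 -> 11 -> 10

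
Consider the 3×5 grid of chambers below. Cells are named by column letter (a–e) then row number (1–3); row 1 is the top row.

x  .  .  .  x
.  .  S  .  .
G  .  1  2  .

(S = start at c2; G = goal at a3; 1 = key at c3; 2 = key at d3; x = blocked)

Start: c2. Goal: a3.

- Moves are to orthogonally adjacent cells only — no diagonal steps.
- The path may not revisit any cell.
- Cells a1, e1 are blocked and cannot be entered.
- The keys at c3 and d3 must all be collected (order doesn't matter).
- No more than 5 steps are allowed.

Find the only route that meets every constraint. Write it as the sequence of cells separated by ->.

Any route must reach c3 and d3 and still end at a3 within 5 moves, so the order of the required stops is forced.
Route from c2: right 1 to d2, down 1 to d3, left 3 to a3 — 5 moves in all.
Check: all required cells visited; 5 ≤ 5 moves.

c2 -> d2 -> d3 -> c3 -> b3 -> a3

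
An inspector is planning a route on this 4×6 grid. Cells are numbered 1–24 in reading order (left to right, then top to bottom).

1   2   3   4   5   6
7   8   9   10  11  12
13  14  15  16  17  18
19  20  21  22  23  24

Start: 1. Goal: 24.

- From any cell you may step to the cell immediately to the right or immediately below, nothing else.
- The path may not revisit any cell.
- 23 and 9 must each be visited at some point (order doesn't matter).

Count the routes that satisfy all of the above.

A right/down-only route from 1 to 24 makes exactly 3 down-moves and 5 right-moves in some order.
With no other constraints that would be C(8,3) = 56 routes.
A monotone route can only reach the required cells in the order 9, 23, so split there and multiply the segment counts: 1→9: 3; 9→23: 6; 23→24: 1; product = 18.
That gives 18 routes.

18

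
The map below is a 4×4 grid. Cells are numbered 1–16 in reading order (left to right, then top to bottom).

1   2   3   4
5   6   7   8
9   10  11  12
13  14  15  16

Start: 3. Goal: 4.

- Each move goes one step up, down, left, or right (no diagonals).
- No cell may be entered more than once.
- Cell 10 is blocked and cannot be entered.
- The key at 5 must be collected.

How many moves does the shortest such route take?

7

Any route passes through 5 somewhere between 3 and 4. Summing Manhattan distances along the two legs (3 → 5 → 4) gives a lower bound of 3 + 4 = 7 moves.
A route of 7 moves achieves this: 3 → 2 → 1 → 5 → 6 → 7 → 8 → 4.
Since 7 matches the lower bound, it is optimal.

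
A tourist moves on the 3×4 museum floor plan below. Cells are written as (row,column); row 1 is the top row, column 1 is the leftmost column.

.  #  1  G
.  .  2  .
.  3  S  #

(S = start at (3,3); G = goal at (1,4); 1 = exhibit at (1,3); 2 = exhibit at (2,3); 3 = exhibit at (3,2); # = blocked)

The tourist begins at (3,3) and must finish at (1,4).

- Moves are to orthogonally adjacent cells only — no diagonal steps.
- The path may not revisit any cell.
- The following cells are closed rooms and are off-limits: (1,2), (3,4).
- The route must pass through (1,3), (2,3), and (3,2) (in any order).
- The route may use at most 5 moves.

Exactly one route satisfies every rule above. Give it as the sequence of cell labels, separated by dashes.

(3,3) - (3,2) - (2,2) - (2,3) - (1,3) - (1,4)

The budget equals the shortest possible length, so every move has to be on a shortest route through the required cells.
Route from (3,3): left to (3,2), up to (2,2), right to (2,3), up to (1,3), right to (1,4) — 5 moves in all.
Check: all required cells visited; 5 ≤ 5 moves.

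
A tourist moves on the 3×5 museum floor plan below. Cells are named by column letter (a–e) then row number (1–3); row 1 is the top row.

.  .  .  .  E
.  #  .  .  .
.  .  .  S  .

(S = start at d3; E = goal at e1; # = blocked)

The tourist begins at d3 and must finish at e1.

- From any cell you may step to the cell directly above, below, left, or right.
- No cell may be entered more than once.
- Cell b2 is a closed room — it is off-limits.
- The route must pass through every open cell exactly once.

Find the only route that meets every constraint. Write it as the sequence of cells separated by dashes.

Need to visit all 14 open cells exactly once, starting at d3 and ending at e1.
Cell a2 has only two open neighbours (a1 and a3), so the path must pass straight through it: one of those is the cell it's entered from and the other is where it exits.
Route from d3: right to e3, up to e2, 2× left (reaching c2), down to c3, 2× left (reaching a3), 2× up (reaching a1), 4× right (reaching e1) — 13 moves in all.
Check: all 14 open cells covered.

d3 - e3 - e2 - d2 - c2 - c3 - b3 - a3 - a2 - a1 - b1 - c1 - d1 - e1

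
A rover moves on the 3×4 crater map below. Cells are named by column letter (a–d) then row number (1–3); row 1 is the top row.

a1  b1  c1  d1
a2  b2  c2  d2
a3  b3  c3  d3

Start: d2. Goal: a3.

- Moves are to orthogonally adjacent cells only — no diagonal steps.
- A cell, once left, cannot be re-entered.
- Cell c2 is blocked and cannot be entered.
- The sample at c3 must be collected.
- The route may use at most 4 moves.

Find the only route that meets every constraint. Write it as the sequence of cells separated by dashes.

d2 - d3 - c3 - b3 - a3

The budget equals the shortest possible length, so every move has to be on a shortest route through the required cells.
Route from d2: down to d3, 3× left (reaching a3) — 4 moves in all.
Check: all required cells visited; 4 ≤ 4 moves.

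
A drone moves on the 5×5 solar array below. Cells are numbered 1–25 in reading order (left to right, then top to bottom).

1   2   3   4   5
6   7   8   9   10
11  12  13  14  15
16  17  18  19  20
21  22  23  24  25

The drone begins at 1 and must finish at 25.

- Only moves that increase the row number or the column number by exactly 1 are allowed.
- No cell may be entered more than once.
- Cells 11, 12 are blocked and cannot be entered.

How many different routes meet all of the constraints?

35

A right/down-only route from 1 to 25 makes exactly 4 down-moves and 4 right-moves in some order.
With no other constraints that would be C(8,4) = 70 routes.
Subtract routes through each blocked cell (inclusion–exclusion for overlaps): − through 11: 15 − through 12: 30 + through 11&12: 10 → 35.
That gives 35 routes.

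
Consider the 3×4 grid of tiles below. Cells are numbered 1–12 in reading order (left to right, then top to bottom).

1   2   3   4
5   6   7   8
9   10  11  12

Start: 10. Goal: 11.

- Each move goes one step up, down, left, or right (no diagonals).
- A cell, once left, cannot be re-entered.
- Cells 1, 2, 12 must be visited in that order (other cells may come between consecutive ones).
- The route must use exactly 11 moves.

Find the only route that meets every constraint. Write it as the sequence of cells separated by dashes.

The waypoints must appear in the order 1, 2, 12, with no cell reused.
Route from 10: left to 9, 2× up (reaching 1), right to 2, down to 6, right to 7, up to 3, right to 4, 2× down (reaching 12), left to 11 — 11 moves in all.
Check: order respected (1 at step 3, 2 at step 4, 12 at step 10); 11 moves as required.

10 - 9 - 5 - 1 - 2 - 6 - 7 - 3 - 4 - 8 - 12 - 11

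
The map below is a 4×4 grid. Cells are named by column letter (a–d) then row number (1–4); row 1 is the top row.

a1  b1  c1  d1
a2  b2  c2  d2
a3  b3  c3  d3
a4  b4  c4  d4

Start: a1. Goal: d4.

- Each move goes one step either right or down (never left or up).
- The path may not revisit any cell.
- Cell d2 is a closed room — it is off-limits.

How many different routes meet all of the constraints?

16

A right/down-only route from a1 to d4 makes exactly 3 down-moves and 3 right-moves in some order.
With no other constraints that would be C(6,3) = 20 routes.
Subtract routes through each blocked cell (inclusion–exclusion for overlaps): − through d2: 4 → 16.
That gives 16 routes.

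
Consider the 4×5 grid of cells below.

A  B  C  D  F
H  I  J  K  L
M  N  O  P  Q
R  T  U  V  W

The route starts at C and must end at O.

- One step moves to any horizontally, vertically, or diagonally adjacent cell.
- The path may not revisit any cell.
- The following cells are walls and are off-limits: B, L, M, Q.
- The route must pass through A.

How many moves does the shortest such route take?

5

Any route passes through A somewhere between C and O. Summing Chebyshev distances along the two legs (C → A → O) gives a lower bound of 2 + 2 = 4 moves.
The shortest route satisfying every rule uses 5 moves: C → I → A → H → N → O.
The bound of 4 isn't tight here; checking systematically, no route of length 4 through 4 satisfies every constraint, so 5 is the minimum.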